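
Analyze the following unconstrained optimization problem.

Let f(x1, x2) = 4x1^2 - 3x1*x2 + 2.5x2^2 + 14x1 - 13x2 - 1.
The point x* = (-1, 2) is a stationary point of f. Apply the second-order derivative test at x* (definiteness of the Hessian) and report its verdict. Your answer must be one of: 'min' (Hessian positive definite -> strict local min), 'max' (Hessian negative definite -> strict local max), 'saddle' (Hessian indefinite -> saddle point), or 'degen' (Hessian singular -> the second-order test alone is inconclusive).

Compute the Hessian H = grad^2 f:
  H = [[8, -3], [-3, 5]]
Verify stationarity: grad f(x*) = H x* + g = (0, 0).
Eigenvalues of H: 3.1459, 9.8541.
Both eigenvalues > 0, so H is positive definite -> x* is a strict local min.

min


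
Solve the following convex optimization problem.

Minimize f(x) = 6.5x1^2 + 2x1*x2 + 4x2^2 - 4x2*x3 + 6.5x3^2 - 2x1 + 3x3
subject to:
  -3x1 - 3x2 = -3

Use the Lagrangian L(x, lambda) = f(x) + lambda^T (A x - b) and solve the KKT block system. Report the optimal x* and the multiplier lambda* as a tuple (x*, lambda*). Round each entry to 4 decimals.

Form the Lagrangian:
  L(x, lambda) = (1/2) x^T Q x + c^T x + lambda^T (A x - b)
Stationarity (grad_x L = 0): Q x + c + A^T lambda = 0.
Primal feasibility: A x = b.

This gives the KKT block system:
  [ Q   A^T ] [ x     ]   [-c ]
  [ A    0  ] [ lambda ] = [ b ]

Solving the linear system:
  x*      = (0.4878, 0.5122, -0.0732)
  lambda* = (1.7886)
  f(x*)   = 2.0854

x* = (0.4878, 0.5122, -0.0732), lambda* = (1.7886)


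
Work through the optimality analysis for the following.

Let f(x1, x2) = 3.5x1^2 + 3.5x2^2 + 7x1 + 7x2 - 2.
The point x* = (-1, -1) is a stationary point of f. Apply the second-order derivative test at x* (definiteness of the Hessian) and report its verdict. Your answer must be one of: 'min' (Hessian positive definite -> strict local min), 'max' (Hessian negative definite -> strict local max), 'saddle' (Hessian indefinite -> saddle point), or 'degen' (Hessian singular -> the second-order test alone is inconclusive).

Compute the Hessian H = grad^2 f:
  H = [[7, 0], [0, 7]]
Verify stationarity: grad f(x*) = H x* + g = (0, 0).
Eigenvalues of H: 7, 7.
Both eigenvalues > 0, so H is positive definite -> x* is a strict local min.

min


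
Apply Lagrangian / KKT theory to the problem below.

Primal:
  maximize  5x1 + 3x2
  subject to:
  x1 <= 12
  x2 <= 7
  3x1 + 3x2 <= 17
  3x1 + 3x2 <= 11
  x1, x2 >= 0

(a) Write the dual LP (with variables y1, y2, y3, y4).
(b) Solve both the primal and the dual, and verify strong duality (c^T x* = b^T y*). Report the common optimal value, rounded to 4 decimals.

The standard primal-dual pair for 'max c^T x s.t. A x <= b, x >= 0' is:
  Dual:  min b^T y  s.t.  A^T y >= c,  y >= 0.

So the dual LP is:
  minimize  12y1 + 7y2 + 17y3 + 11y4
  subject to:
    y1 + 3y3 + 3y4 >= 5
    y2 + 3y3 + 3y4 >= 3
    y1, y2, y3, y4 >= 0

Solving the primal: x* = (3.6667, 0).
  primal value c^T x* = 18.3333.
Solving the dual: y* = (0, 0, 0, 1.6667).
  dual value b^T y* = 18.3333.
Strong duality: c^T x* = b^T y*. Confirmed.

18.3333


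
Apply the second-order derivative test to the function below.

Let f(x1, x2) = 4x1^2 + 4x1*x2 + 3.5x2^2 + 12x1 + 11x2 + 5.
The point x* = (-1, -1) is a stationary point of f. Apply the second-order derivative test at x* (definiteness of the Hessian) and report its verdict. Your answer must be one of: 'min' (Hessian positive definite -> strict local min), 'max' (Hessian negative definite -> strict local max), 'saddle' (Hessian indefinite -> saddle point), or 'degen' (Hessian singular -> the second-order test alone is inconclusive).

Compute the Hessian H = grad^2 f:
  H = [[8, 4], [4, 7]]
Verify stationarity: grad f(x*) = H x* + g = (0, 0).
Eigenvalues of H: 3.4689, 11.5311.
Both eigenvalues > 0, so H is positive definite -> x* is a strict local min.

min


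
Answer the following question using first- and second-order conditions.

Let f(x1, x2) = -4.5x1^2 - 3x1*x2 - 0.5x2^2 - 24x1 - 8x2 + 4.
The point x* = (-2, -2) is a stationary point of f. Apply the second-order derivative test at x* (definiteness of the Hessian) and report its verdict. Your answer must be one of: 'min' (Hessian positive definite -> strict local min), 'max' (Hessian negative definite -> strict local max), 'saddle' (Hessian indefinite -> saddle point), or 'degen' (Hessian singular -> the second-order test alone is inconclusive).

Compute the Hessian H = grad^2 f:
  H = [[-9, -3], [-3, -1]]
Verify stationarity: grad f(x*) = H x* + g = (0, 0).
Eigenvalues of H: -10, 0.
H has a zero eigenvalue (singular; negative semidefinite but not definite), so H is neither positive definite, negative definite, nor indefinite. The second-order test alone is inconclusive -> degen.
(Indeed, f is constant along the null direction of H through x*, so x* is not a strict local extremum.)

degen


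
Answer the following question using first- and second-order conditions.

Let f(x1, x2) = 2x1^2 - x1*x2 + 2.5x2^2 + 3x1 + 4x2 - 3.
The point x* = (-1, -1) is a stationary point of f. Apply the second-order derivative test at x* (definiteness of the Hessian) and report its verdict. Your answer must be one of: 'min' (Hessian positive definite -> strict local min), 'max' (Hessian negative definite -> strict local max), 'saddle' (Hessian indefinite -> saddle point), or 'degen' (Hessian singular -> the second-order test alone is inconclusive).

Compute the Hessian H = grad^2 f:
  H = [[4, -1], [-1, 5]]
Verify stationarity: grad f(x*) = H x* + g = (0, 0).
Eigenvalues of H: 3.382, 5.618.
Both eigenvalues > 0, so H is positive definite -> x* is a strict local min.

min


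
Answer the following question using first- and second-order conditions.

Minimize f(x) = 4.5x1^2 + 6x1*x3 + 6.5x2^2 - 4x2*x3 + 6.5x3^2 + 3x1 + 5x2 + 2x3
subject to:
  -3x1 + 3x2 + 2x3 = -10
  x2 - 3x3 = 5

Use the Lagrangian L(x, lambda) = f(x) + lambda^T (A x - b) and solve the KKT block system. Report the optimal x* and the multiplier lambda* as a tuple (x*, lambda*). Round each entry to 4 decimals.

Form the Lagrangian:
  L(x, lambda) = (1/2) x^T Q x + c^T x + lambda^T (A x - b)
Stationarity (grad_x L = 0): Q x + c + A^T lambda = 0.
Primal feasibility: A x = b.

This gives the KKT block system:
  [ Q   A^T ] [ x     ]   [-c ]
  [ A    0  ] [ lambda ] = [ b ]

Solving the linear system:
  x*      = (1.1894, -0.845, -1.9483)
  lambda* = (0.6716, -3.8229)
  f(x*)   = 10.6384

x* = (1.1894, -0.845, -1.9483), lambda* = (0.6716, -3.8229)


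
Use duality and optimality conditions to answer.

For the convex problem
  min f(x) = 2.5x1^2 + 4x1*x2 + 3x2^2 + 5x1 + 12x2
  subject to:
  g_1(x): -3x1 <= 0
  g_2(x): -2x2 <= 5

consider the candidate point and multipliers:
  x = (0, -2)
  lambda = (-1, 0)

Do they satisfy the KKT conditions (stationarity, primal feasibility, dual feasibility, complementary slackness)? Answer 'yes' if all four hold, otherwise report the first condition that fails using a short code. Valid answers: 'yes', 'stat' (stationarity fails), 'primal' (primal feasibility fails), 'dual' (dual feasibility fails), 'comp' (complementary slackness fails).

Gradient of f: grad f(x) = Q x + c = (-3, 0)
Constraint values g_i(x) = a_i^T x - b_i:
  g_1((0, -2)) = 0
  g_2((0, -2)) = -1
Stationarity residual: grad f(x) + sum_i lambda_i a_i = (0, 0)
  -> stationarity OK
Primal feasibility (all g_i <= 0): OK
Dual feasibility (all lambda_i >= 0): FAILS
Complementary slackness (lambda_i * g_i(x) = 0 for all i): OK

Verdict: the first failing condition is dual_feasibility -> dual.

dual


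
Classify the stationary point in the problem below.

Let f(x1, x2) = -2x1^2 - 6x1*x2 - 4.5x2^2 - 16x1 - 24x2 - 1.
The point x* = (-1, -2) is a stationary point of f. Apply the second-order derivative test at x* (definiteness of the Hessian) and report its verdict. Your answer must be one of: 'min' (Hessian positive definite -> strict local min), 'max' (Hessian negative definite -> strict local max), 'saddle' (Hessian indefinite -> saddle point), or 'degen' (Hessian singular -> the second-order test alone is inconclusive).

Compute the Hessian H = grad^2 f:
  H = [[-4, -6], [-6, -9]]
Verify stationarity: grad f(x*) = H x* + g = (0, 0).
Eigenvalues of H: -13, 0.
H has a zero eigenvalue (singular; negative semidefinite but not definite), so H is neither positive definite, negative definite, nor indefinite. The second-order test alone is inconclusive -> degen.
(Indeed, f is constant along the null direction of H through x*, so x* is not a strict local extremum.)

degen


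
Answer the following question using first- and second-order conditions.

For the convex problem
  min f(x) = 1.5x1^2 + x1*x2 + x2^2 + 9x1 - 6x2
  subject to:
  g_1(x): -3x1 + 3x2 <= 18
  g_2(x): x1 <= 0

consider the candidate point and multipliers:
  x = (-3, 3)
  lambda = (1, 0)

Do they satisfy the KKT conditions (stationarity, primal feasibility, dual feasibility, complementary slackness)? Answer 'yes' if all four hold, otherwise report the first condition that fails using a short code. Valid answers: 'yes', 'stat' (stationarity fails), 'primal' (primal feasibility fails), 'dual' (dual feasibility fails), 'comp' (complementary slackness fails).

Gradient of f: grad f(x) = Q x + c = (3, -3)
Constraint values g_i(x) = a_i^T x - b_i:
  g_1((-3, 3)) = 0
  g_2((-3, 3)) = -3
Stationarity residual: grad f(x) + sum_i lambda_i a_i = (0, 0)
  -> stationarity OK
Primal feasibility (all g_i <= 0): OK
Dual feasibility (all lambda_i >= 0): OK
Complementary slackness (lambda_i * g_i(x) = 0 for all i): OK

Verdict: yes, KKT holds.

yes


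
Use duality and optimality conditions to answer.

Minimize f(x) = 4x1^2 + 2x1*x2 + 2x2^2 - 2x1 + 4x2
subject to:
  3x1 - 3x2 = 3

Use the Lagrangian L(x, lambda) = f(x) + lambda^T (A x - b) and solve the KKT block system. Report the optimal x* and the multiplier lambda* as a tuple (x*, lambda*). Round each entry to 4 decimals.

Form the Lagrangian:
  L(x, lambda) = (1/2) x^T Q x + c^T x + lambda^T (A x - b)
Stationarity (grad_x L = 0): Q x + c + A^T lambda = 0.
Primal feasibility: A x = b.

This gives the KKT block system:
  [ Q   A^T ] [ x     ]   [-c ]
  [ A    0  ] [ lambda ] = [ b ]

Solving the linear system:
  x*      = (0.25, -0.75)
  lambda* = (0.5)
  f(x*)   = -2.5

x* = (0.25, -0.75), lambda* = (0.5)


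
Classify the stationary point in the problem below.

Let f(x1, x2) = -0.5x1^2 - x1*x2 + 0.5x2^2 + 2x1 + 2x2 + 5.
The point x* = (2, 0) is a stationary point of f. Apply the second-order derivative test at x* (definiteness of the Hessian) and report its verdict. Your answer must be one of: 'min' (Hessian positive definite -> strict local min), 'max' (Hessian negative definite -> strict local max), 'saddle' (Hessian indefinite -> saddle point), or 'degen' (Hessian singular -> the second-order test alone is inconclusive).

Compute the Hessian H = grad^2 f:
  H = [[-1, -1], [-1, 1]]
Verify stationarity: grad f(x*) = H x* + g = (0, 0).
Eigenvalues of H: -1.4142, 1.4142.
Eigenvalues have mixed signs, so H is indefinite -> x* is a saddle point.

saddle


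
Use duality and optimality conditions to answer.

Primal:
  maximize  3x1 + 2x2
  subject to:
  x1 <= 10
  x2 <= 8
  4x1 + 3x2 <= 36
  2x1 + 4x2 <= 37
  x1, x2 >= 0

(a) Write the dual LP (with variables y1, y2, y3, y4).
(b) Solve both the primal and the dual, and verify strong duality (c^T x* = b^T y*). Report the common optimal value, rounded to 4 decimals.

The standard primal-dual pair for 'max c^T x s.t. A x <= b, x >= 0' is:
  Dual:  min b^T y  s.t.  A^T y >= c,  y >= 0.

So the dual LP is:
  minimize  10y1 + 8y2 + 36y3 + 37y4
  subject to:
    y1 + 4y3 + 2y4 >= 3
    y2 + 3y3 + 4y4 >= 2
    y1, y2, y3, y4 >= 0

Solving the primal: x* = (9, 0).
  primal value c^T x* = 27.
Solving the dual: y* = (0, 0, 0.75, 0).
  dual value b^T y* = 27.
Strong duality: c^T x* = b^T y*. Confirmed.

27


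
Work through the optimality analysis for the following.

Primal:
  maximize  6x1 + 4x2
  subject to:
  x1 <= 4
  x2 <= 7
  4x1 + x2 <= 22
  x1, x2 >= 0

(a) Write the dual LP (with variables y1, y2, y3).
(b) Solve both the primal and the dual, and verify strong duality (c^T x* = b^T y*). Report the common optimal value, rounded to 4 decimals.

The standard primal-dual pair for 'max c^T x s.t. A x <= b, x >= 0' is:
  Dual:  min b^T y  s.t.  A^T y >= c,  y >= 0.

So the dual LP is:
  minimize  4y1 + 7y2 + 22y3
  subject to:
    y1 + 4y3 >= 6
    y2 + y3 >= 4
    y1, y2, y3 >= 0

Solving the primal: x* = (3.75, 7).
  primal value c^T x* = 50.5.
Solving the dual: y* = (0, 2.5, 1.5).
  dual value b^T y* = 50.5.
Strong duality: c^T x* = b^T y*. Confirmed.

50.5


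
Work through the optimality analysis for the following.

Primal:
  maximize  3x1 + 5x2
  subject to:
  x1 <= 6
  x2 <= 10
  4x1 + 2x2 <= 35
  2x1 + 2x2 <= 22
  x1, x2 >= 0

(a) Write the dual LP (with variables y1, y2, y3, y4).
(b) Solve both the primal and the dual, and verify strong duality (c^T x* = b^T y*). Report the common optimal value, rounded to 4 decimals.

The standard primal-dual pair for 'max c^T x s.t. A x <= b, x >= 0' is:
  Dual:  min b^T y  s.t.  A^T y >= c,  y >= 0.

So the dual LP is:
  minimize  6y1 + 10y2 + 35y3 + 22y4
  subject to:
    y1 + 4y3 + 2y4 >= 3
    y2 + 2y3 + 2y4 >= 5
    y1, y2, y3, y4 >= 0

Solving the primal: x* = (1, 10).
  primal value c^T x* = 53.
Solving the dual: y* = (0, 2, 0, 1.5).
  dual value b^T y* = 53.
Strong duality: c^T x* = b^T y*. Confirmed.

53


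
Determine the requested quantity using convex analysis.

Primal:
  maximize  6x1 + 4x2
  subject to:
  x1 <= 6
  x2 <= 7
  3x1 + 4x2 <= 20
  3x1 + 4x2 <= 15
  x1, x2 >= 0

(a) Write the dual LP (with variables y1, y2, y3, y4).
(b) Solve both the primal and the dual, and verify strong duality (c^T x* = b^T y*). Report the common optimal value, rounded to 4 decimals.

The standard primal-dual pair for 'max c^T x s.t. A x <= b, x >= 0' is:
  Dual:  min b^T y  s.t.  A^T y >= c,  y >= 0.

So the dual LP is:
  minimize  6y1 + 7y2 + 20y3 + 15y4
  subject to:
    y1 + 3y3 + 3y4 >= 6
    y2 + 4y3 + 4y4 >= 4
    y1, y2, y3, y4 >= 0

Solving the primal: x* = (5, 0).
  primal value c^T x* = 30.
Solving the dual: y* = (0, 0, 0, 2).
  dual value b^T y* = 30.
Strong duality: c^T x* = b^T y*. Confirmed.

30


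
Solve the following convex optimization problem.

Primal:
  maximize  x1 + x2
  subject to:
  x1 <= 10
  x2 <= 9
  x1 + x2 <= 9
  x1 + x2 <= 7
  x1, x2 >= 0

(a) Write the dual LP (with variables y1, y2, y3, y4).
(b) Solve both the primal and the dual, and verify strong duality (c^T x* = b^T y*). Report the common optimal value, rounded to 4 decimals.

The standard primal-dual pair for 'max c^T x s.t. A x <= b, x >= 0' is:
  Dual:  min b^T y  s.t.  A^T y >= c,  y >= 0.

So the dual LP is:
  minimize  10y1 + 9y2 + 9y3 + 7y4
  subject to:
    y1 + y3 + y4 >= 1
    y2 + y3 + y4 >= 1
    y1, y2, y3, y4 >= 0

Solving the primal: x* = (7, 0).
  primal value c^T x* = 7.
Solving the dual: y* = (0, 0, 0, 1).
  dual value b^T y* = 7.
Strong duality: c^T x* = b^T y*. Confirmed.

7


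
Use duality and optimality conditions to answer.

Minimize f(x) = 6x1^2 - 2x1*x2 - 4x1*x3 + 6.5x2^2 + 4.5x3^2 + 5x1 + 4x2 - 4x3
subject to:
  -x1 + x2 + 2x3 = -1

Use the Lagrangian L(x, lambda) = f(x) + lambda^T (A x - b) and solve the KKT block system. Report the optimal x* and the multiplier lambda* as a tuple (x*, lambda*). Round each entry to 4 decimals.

Form the Lagrangian:
  L(x, lambda) = (1/2) x^T Q x + c^T x + lambda^T (A x - b)
Stationarity (grad_x L = 0): Q x + c + A^T lambda = 0.
Primal feasibility: A x = b.

This gives the KKT block system:
  [ Q   A^T ] [ x     ]   [-c ]
  [ A    0  ] [ lambda ] = [ b ]

Solving the linear system:
  x*      = (-0.4, -0.6, -0.4)
  lambda* = (3)
  f(x*)   = 0.1

x* = (-0.4, -0.6, -0.4), lambda* = (3)


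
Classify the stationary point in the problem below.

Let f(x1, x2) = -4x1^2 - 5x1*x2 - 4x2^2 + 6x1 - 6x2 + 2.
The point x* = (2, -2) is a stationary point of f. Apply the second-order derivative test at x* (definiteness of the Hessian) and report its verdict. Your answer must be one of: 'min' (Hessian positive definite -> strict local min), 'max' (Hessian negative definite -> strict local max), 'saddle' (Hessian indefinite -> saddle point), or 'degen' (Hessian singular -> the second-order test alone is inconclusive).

Compute the Hessian H = grad^2 f:
  H = [[-8, -5], [-5, -8]]
Verify stationarity: grad f(x*) = H x* + g = (0, 0).
Eigenvalues of H: -13, -3.
Both eigenvalues < 0, so H is negative definite -> x* is a strict local max.

max


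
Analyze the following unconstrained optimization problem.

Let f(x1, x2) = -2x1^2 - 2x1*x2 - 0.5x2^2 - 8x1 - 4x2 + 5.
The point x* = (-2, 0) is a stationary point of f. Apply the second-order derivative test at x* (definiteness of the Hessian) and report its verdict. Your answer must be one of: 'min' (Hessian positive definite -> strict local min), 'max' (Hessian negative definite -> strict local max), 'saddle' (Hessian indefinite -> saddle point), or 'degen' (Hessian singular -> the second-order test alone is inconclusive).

Compute the Hessian H = grad^2 f:
  H = [[-4, -2], [-2, -1]]
Verify stationarity: grad f(x*) = H x* + g = (0, 0).
Eigenvalues of H: -5, 0.
H has a zero eigenvalue (singular; negative semidefinite but not definite), so H is neither positive definite, negative definite, nor indefinite. The second-order test alone is inconclusive -> degen.
(Indeed, f is constant along the null direction of H through x*, so x* is not a strict local extremum.)

degen


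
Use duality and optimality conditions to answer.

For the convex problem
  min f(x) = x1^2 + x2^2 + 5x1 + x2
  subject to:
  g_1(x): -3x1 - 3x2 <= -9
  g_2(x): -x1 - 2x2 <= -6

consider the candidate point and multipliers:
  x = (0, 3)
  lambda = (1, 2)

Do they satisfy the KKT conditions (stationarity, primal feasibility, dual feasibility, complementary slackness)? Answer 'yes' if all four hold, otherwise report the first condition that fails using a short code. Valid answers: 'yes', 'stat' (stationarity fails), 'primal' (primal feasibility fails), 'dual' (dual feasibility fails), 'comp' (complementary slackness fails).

Gradient of f: grad f(x) = Q x + c = (5, 7)
Constraint values g_i(x) = a_i^T x - b_i:
  g_1((0, 3)) = 0
  g_2((0, 3)) = 0
Stationarity residual: grad f(x) + sum_i lambda_i a_i = (0, 0)
  -> stationarity OK
Primal feasibility (all g_i <= 0): OK
Dual feasibility (all lambda_i >= 0): OK
Complementary slackness (lambda_i * g_i(x) = 0 for all i): OK

Verdict: yes, KKT holds.

yes


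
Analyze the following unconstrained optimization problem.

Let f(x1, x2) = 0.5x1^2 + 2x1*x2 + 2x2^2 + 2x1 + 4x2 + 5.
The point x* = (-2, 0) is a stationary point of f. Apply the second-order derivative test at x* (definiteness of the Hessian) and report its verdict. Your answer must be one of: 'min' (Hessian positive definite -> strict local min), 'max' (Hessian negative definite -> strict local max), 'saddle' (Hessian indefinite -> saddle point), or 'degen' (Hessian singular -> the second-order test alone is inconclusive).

Compute the Hessian H = grad^2 f:
  H = [[1, 2], [2, 4]]
Verify stationarity: grad f(x*) = H x* + g = (0, 0).
Eigenvalues of H: 0, 5.
H has a zero eigenvalue (singular; positive semidefinite but not definite), so H is neither positive definite, negative definite, nor indefinite. The second-order test alone is inconclusive -> degen.
(Indeed, f is constant along the null direction of H through x*, so x* is not a strict local extremum.)

degen


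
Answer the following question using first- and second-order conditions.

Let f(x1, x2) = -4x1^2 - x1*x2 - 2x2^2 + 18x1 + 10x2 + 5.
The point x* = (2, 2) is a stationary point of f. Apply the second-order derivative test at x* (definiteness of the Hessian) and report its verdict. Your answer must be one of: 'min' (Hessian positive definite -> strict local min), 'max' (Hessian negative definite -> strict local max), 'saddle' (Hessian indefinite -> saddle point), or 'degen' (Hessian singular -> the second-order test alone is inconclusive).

Compute the Hessian H = grad^2 f:
  H = [[-8, -1], [-1, -4]]
Verify stationarity: grad f(x*) = H x* + g = (0, 0).
Eigenvalues of H: -8.2361, -3.7639.
Both eigenvalues < 0, so H is negative definite -> x* is a strict local max.

max


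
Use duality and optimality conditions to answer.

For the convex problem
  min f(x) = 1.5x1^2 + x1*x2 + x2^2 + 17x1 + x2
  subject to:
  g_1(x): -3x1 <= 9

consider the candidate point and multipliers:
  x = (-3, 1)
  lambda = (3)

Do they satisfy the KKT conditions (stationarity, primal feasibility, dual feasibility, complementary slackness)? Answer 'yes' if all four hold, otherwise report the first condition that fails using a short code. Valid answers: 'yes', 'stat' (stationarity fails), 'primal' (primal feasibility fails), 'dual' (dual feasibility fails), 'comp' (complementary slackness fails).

Gradient of f: grad f(x) = Q x + c = (9, 0)
Constraint values g_i(x) = a_i^T x - b_i:
  g_1((-3, 1)) = 0
Stationarity residual: grad f(x) + sum_i lambda_i a_i = (0, 0)
  -> stationarity OK
Primal feasibility (all g_i <= 0): OK
Dual feasibility (all lambda_i >= 0): OK
Complementary slackness (lambda_i * g_i(x) = 0 for all i): OK

Verdict: yes, KKT holds.

yes


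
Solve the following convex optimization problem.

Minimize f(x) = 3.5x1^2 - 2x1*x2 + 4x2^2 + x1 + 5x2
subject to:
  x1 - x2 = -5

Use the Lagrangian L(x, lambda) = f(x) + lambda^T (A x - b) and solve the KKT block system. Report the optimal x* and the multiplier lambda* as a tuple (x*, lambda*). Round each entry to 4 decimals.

Form the Lagrangian:
  L(x, lambda) = (1/2) x^T Q x + c^T x + lambda^T (A x - b)
Stationarity (grad_x L = 0): Q x + c + A^T lambda = 0.
Primal feasibility: A x = b.

This gives the KKT block system:
  [ Q   A^T ] [ x     ]   [-c ]
  [ A    0  ] [ lambda ] = [ b ]

Solving the linear system:
  x*      = (-3.2727, 1.7273)
  lambda* = (25.3636)
  f(x*)   = 66.0909

x* = (-3.2727, 1.7273), lambda* = (25.3636)


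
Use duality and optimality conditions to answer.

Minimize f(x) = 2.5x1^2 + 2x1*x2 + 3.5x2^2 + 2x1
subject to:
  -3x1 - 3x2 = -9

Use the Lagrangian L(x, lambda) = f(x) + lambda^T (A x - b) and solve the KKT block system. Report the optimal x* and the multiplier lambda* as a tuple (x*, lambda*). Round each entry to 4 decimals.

Form the Lagrangian:
  L(x, lambda) = (1/2) x^T Q x + c^T x + lambda^T (A x - b)
Stationarity (grad_x L = 0): Q x + c + A^T lambda = 0.
Primal feasibility: A x = b.

This gives the KKT block system:
  [ Q   A^T ] [ x     ]   [-c ]
  [ A    0  ] [ lambda ] = [ b ]

Solving the linear system:
  x*      = (1.625, 1.375)
  lambda* = (4.2917)
  f(x*)   = 20.9375

x* = (1.625, 1.375), lambda* = (4.2917)


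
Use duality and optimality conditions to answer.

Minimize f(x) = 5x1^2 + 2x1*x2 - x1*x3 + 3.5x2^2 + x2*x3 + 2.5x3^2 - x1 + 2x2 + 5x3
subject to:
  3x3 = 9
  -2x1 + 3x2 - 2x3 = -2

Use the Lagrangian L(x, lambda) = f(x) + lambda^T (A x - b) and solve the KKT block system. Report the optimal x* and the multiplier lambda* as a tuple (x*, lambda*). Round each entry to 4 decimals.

Form the Lagrangian:
  L(x, lambda) = (1/2) x^T Q x + c^T x + lambda^T (A x - b)
Stationarity (grad_x L = 0): Q x + c + A^T lambda = 0.
Primal feasibility: A x = b.

This gives the KKT block system:
  [ Q   A^T ] [ x     ]   [-c ]
  [ A    0  ] [ lambda ] = [ b ]

Solving the linear system:
  x*      = (-0.5211, 0.9859, 3)
  lambda* = (-9.5822, -3.6197)
  f(x*)   = 48.2465

x* = (-0.5211, 0.9859, 3), lambda* = (-9.5822, -3.6197)


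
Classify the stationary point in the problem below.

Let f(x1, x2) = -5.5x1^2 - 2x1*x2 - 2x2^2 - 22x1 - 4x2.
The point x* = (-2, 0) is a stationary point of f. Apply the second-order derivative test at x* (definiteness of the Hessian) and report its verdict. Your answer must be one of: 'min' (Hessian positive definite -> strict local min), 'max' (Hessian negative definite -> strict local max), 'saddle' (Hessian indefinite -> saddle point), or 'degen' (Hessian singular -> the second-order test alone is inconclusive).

Compute the Hessian H = grad^2 f:
  H = [[-11, -2], [-2, -4]]
Verify stationarity: grad f(x*) = H x* + g = (0, 0).
Eigenvalues of H: -11.5311, -3.4689.
Both eigenvalues < 0, so H is negative definite -> x* is a strict local max.

max


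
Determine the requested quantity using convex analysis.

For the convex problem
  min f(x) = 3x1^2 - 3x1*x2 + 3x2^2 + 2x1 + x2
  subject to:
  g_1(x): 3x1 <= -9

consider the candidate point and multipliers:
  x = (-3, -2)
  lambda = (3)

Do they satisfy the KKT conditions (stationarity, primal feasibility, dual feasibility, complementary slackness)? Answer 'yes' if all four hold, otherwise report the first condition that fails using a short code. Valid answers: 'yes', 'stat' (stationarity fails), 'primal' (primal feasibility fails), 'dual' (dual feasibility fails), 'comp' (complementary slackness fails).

Gradient of f: grad f(x) = Q x + c = (-10, -2)
Constraint values g_i(x) = a_i^T x - b_i:
  g_1((-3, -2)) = 0
Stationarity residual: grad f(x) + sum_i lambda_i a_i = (-1, -2)
  -> stationarity FAILS
Primal feasibility (all g_i <= 0): OK
Dual feasibility (all lambda_i >= 0): OK
Complementary slackness (lambda_i * g_i(x) = 0 for all i): OK

Verdict: the first failing condition is stationarity -> stat.

stat


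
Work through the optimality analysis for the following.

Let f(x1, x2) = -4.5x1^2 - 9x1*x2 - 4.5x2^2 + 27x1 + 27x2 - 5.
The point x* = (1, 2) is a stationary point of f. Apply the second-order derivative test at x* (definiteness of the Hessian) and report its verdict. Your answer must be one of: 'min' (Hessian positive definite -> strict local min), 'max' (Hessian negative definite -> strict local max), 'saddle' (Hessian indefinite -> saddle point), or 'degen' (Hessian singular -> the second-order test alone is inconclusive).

Compute the Hessian H = grad^2 f:
  H = [[-9, -9], [-9, -9]]
Verify stationarity: grad f(x*) = H x* + g = (0, 0).
Eigenvalues of H: -18, 0.
H has a zero eigenvalue (singular; negative semidefinite but not definite), so H is neither positive definite, negative definite, nor indefinite. The second-order test alone is inconclusive -> degen.
(Indeed, f is constant along the null direction of H through x*, so x* is not a strict local extremum.)

degen


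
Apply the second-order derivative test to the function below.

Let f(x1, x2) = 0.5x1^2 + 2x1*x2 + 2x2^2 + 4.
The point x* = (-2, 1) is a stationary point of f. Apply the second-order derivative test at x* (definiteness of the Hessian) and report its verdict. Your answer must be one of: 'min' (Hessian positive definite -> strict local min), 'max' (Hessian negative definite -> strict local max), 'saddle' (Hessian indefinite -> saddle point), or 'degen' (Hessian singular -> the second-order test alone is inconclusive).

Compute the Hessian H = grad^2 f:
  H = [[1, 2], [2, 4]]
Verify stationarity: grad f(x*) = H x* + g = (0, 0).
Eigenvalues of H: 0, 5.
H has a zero eigenvalue (singular; positive semidefinite but not definite), so H is neither positive definite, negative definite, nor indefinite. The second-order test alone is inconclusive -> degen.
(Indeed, f is constant along the null direction of H through x*, so x* is not a strict local extremum.)

degen


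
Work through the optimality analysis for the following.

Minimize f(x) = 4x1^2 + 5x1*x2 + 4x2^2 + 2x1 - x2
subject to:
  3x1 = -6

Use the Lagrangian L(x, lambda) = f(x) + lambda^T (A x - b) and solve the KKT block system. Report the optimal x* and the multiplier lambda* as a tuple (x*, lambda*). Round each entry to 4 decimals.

Form the Lagrangian:
  L(x, lambda) = (1/2) x^T Q x + c^T x + lambda^T (A x - b)
Stationarity (grad_x L = 0): Q x + c + A^T lambda = 0.
Primal feasibility: A x = b.

This gives the KKT block system:
  [ Q   A^T ] [ x     ]   [-c ]
  [ A    0  ] [ lambda ] = [ b ]

Solving the linear system:
  x*      = (-2, 1.375)
  lambda* = (2.375)
  f(x*)   = 4.4375

x* = (-2, 1.375), lambda* = (2.375)


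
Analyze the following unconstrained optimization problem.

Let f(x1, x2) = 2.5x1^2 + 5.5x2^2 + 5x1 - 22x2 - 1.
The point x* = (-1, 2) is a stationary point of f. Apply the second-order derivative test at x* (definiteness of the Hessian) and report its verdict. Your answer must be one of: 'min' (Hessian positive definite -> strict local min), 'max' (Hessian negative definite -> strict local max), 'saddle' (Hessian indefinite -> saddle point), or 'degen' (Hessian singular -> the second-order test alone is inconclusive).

Compute the Hessian H = grad^2 f:
  H = [[5, 0], [0, 11]]
Verify stationarity: grad f(x*) = H x* + g = (0, 0).
Eigenvalues of H: 5, 11.
Both eigenvalues > 0, so H is positive definite -> x* is a strict local min.

min


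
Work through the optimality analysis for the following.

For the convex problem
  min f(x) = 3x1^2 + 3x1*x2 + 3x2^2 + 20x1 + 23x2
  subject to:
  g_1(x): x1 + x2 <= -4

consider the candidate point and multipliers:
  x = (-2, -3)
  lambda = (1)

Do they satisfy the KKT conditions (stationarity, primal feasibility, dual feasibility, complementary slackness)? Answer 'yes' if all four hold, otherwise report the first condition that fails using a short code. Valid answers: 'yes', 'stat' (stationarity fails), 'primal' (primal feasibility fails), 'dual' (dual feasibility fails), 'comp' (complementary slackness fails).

Gradient of f: grad f(x) = Q x + c = (-1, -1)
Constraint values g_i(x) = a_i^T x - b_i:
  g_1((-2, -3)) = -1
Stationarity residual: grad f(x) + sum_i lambda_i a_i = (0, 0)
  -> stationarity OK
Primal feasibility (all g_i <= 0): OK
Dual feasibility (all lambda_i >= 0): OK
Complementary slackness (lambda_i * g_i(x) = 0 for all i): FAILS

Verdict: the first failing condition is complementary_slackness -> comp.

comp


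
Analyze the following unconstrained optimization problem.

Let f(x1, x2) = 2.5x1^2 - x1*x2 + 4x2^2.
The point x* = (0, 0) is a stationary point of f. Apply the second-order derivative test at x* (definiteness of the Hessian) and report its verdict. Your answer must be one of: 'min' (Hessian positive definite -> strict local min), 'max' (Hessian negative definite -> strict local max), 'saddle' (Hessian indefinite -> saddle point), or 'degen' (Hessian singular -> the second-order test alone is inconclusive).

Compute the Hessian H = grad^2 f:
  H = [[5, -1], [-1, 8]]
Verify stationarity: grad f(x*) = H x* + g = (0, 0).
Eigenvalues of H: 4.6972, 8.3028.
Both eigenvalues > 0, so H is positive definite -> x* is a strict local min.

min


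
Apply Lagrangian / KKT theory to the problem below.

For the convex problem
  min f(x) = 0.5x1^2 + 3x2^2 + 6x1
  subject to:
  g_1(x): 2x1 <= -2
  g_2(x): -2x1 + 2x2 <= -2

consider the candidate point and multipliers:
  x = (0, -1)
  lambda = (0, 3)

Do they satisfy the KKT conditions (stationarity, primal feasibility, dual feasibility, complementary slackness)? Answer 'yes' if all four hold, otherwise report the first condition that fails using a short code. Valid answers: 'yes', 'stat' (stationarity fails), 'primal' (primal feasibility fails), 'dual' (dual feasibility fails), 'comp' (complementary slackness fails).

Gradient of f: grad f(x) = Q x + c = (6, -6)
Constraint values g_i(x) = a_i^T x - b_i:
  g_1((0, -1)) = 2
  g_2((0, -1)) = 0
Stationarity residual: grad f(x) + sum_i lambda_i a_i = (0, 0)
  -> stationarity OK
Primal feasibility (all g_i <= 0): FAILS
Dual feasibility (all lambda_i >= 0): OK
Complementary slackness (lambda_i * g_i(x) = 0 for all i): OK

Verdict: the first failing condition is primal_feasibility -> primal.

primal


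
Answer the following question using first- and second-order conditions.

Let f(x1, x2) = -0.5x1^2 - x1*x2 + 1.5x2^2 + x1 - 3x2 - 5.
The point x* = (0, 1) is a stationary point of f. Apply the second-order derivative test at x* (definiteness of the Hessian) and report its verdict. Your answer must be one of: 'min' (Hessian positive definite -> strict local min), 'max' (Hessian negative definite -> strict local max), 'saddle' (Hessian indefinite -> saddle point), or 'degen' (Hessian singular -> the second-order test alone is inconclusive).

Compute the Hessian H = grad^2 f:
  H = [[-1, -1], [-1, 3]]
Verify stationarity: grad f(x*) = H x* + g = (0, 0).
Eigenvalues of H: -1.2361, 3.2361.
Eigenvalues have mixed signs, so H is indefinite -> x* is a saddle point.

saddle


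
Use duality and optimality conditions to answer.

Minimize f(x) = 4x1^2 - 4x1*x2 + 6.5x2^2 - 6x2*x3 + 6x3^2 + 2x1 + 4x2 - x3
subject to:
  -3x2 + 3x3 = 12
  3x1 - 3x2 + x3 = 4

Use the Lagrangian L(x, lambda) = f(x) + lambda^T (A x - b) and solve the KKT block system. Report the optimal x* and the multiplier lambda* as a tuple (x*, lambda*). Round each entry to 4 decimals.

Form the Lagrangian:
  L(x, lambda) = (1/2) x^T Q x + c^T x + lambda^T (A x - b)
Stationarity (grad_x L = 0): Q x + c + A^T lambda = 0.
Primal feasibility: A x = b.

This gives the KKT block system:
  [ Q   A^T ] [ x     ]   [-c ]
  [ A    0  ] [ lambda ] = [ b ]

Solving the linear system:
  x*      = (-1.6832, -2.5248, 1.4752)
  lambda* = (-10.769, 0.4554)
  f(x*)   = 56.2327

x* = (-1.6832, -2.5248, 1.4752), lambda* = (-10.769, 0.4554)


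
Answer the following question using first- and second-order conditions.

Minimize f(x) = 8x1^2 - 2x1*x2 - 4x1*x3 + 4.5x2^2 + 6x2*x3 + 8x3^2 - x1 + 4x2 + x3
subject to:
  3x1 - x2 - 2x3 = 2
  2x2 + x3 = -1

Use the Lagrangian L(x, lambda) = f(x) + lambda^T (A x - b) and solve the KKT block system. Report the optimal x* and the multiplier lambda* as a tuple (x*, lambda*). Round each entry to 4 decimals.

Form the Lagrangian:
  L(x, lambda) = (1/2) x^T Q x + c^T x + lambda^T (A x - b)
Stationarity (grad_x L = 0): Q x + c + A^T lambda = 0.
Primal feasibility: A x = b.

This gives the KKT block system:
  [ Q   A^T ] [ x     ]   [-c ]
  [ A    0  ] [ lambda ] = [ b ]

Solving the linear system:
  x*      = (0.4717, -0.4717, -0.0566)
  lambda* = (-2.5723, -0.522)
  f(x*)   = 1.1038

x* = (0.4717, -0.4717, -0.0566), lambda* = (-2.5723, -0.522)


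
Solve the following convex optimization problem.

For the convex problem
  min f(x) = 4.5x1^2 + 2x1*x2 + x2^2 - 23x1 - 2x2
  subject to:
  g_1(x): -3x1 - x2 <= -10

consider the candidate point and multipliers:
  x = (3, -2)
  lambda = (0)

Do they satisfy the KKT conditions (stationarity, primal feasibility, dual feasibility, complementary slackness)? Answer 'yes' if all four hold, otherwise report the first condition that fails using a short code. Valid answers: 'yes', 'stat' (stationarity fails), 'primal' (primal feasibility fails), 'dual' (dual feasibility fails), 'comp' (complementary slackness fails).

Gradient of f: grad f(x) = Q x + c = (0, 0)
Constraint values g_i(x) = a_i^T x - b_i:
  g_1((3, -2)) = 3
Stationarity residual: grad f(x) + sum_i lambda_i a_i = (0, 0)
  -> stationarity OK
Primal feasibility (all g_i <= 0): FAILS
Dual feasibility (all lambda_i >= 0): OK
Complementary slackness (lambda_i * g_i(x) = 0 for all i): OK

Verdict: the first failing condition is primal_feasibility -> primal.

primal


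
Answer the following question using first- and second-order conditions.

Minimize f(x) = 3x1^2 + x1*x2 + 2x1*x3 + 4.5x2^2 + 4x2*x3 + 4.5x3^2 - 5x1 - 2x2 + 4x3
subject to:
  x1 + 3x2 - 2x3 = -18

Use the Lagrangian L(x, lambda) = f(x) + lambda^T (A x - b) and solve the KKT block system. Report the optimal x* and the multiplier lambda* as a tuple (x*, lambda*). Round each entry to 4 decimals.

Form the Lagrangian:
  L(x, lambda) = (1/2) x^T Q x + c^T x + lambda^T (A x - b)
Stationarity (grad_x L = 0): Q x + c + A^T lambda = 0.
Primal feasibility: A x = b.

This gives the KKT block system:
  [ Q   A^T ] [ x     ]   [-c ]
  [ A    0  ] [ lambda ] = [ b ]

Solving the linear system:
  x*      = (-0.8847, -3.6417, 3.0951)
  lambda* = (7.7598)
  f(x*)   = 81.8823

x* = (-0.8847, -3.6417, 3.0951), lambda* = (7.7598)


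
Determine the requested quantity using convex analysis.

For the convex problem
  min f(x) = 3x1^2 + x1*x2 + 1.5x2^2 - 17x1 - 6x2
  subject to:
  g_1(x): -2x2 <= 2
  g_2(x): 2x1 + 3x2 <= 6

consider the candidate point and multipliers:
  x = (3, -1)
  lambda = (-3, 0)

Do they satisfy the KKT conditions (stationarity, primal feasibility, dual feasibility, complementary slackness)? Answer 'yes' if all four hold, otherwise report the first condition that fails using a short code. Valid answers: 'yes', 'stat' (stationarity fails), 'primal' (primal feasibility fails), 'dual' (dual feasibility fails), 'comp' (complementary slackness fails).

Gradient of f: grad f(x) = Q x + c = (0, -6)
Constraint values g_i(x) = a_i^T x - b_i:
  g_1((3, -1)) = 0
  g_2((3, -1)) = -3
Stationarity residual: grad f(x) + sum_i lambda_i a_i = (0, 0)
  -> stationarity OK
Primal feasibility (all g_i <= 0): OK
Dual feasibility (all lambda_i >= 0): FAILS
Complementary slackness (lambda_i * g_i(x) = 0 for all i): OK

Verdict: the first failing condition is dual_feasibility -> dual.

dual


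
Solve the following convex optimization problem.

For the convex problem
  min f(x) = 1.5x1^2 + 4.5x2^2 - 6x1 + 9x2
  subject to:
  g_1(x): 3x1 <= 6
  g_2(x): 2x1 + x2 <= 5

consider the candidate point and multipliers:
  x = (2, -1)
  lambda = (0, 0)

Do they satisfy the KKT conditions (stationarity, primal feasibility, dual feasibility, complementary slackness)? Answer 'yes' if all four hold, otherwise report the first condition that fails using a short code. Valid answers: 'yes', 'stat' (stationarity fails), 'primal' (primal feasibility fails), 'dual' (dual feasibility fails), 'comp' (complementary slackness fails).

Gradient of f: grad f(x) = Q x + c = (0, 0)
Constraint values g_i(x) = a_i^T x - b_i:
  g_1((2, -1)) = 0
  g_2((2, -1)) = -2
Stationarity residual: grad f(x) + sum_i lambda_i a_i = (0, 0)
  -> stationarity OK
Primal feasibility (all g_i <= 0): OK
Dual feasibility (all lambda_i >= 0): OK
Complementary slackness (lambda_i * g_i(x) = 0 for all i): OK

Verdict: yes, KKT holds.

yes


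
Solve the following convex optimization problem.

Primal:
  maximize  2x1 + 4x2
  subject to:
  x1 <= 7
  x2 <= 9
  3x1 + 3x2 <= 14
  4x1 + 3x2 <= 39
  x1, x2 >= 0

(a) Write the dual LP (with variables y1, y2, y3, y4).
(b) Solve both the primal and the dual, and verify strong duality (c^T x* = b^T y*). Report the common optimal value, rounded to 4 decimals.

The standard primal-dual pair for 'max c^T x s.t. A x <= b, x >= 0' is:
  Dual:  min b^T y  s.t.  A^T y >= c,  y >= 0.

So the dual LP is:
  minimize  7y1 + 9y2 + 14y3 + 39y4
  subject to:
    y1 + 3y3 + 4y4 >= 2
    y2 + 3y3 + 3y4 >= 4
    y1, y2, y3, y4 >= 0

Solving the primal: x* = (0, 4.6667).
  primal value c^T x* = 18.6667.
Solving the dual: y* = (0, 0, 1.3333, 0).
  dual value b^T y* = 18.6667.
Strong duality: c^T x* = b^T y*. Confirmed.

18.6667


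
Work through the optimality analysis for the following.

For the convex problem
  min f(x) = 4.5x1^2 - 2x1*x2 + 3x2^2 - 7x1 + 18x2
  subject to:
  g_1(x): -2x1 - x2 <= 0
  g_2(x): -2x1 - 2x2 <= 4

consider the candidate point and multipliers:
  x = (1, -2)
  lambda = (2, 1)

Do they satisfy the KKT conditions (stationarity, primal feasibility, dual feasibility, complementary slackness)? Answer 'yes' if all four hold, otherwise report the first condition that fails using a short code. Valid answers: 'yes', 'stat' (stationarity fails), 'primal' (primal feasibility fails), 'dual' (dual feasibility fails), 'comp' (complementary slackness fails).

Gradient of f: grad f(x) = Q x + c = (6, 4)
Constraint values g_i(x) = a_i^T x - b_i:
  g_1((1, -2)) = 0
  g_2((1, -2)) = -2
Stationarity residual: grad f(x) + sum_i lambda_i a_i = (0, 0)
  -> stationarity OK
Primal feasibility (all g_i <= 0): OK
Dual feasibility (all lambda_i >= 0): OK
Complementary slackness (lambda_i * g_i(x) = 0 for all i): FAILS

Verdict: the first failing condition is complementary_slackness -> comp.

comp


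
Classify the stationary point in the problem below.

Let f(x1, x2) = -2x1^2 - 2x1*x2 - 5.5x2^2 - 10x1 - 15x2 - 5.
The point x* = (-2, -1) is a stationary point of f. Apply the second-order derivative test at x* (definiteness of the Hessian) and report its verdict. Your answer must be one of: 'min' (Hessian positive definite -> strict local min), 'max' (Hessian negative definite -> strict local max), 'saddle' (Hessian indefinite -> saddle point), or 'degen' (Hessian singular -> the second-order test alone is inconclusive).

Compute the Hessian H = grad^2 f:
  H = [[-4, -2], [-2, -11]]
Verify stationarity: grad f(x*) = H x* + g = (0, 0).
Eigenvalues of H: -11.5311, -3.4689.
Both eigenvalues < 0, so H is negative definite -> x* is a strict local max.

max
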